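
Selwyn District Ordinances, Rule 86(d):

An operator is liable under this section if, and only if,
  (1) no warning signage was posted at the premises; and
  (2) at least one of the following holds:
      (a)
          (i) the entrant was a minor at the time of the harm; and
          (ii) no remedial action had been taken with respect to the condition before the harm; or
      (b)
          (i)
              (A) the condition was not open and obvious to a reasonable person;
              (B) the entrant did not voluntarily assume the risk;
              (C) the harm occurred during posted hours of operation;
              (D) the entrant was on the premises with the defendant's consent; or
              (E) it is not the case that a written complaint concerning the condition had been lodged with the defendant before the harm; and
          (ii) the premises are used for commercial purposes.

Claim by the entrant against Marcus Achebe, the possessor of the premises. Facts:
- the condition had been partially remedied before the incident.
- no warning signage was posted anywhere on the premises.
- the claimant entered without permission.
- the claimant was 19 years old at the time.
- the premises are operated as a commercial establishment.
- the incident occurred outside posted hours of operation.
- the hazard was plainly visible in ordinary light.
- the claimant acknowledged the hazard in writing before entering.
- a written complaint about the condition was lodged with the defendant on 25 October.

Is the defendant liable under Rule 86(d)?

(1) no signage posted — satisfied.
(i) entrant a minor — fails.
(ii) no remedial action — not met.
(a) = F AND F = false.
(A) not open/obvious — not met.
(B) no assumed risk — not satisfied.
(C) during posted hours — fails.
(D) consent to enter — fails.
(E) not (complaint lodged) — not met.
(i) = F OR F OR F OR F OR F = false.
(ii) commercial use — satisfied.
(b) = F AND T = false.
(2) = F OR F = false.
Overall: T AND F → false.

No — not liable.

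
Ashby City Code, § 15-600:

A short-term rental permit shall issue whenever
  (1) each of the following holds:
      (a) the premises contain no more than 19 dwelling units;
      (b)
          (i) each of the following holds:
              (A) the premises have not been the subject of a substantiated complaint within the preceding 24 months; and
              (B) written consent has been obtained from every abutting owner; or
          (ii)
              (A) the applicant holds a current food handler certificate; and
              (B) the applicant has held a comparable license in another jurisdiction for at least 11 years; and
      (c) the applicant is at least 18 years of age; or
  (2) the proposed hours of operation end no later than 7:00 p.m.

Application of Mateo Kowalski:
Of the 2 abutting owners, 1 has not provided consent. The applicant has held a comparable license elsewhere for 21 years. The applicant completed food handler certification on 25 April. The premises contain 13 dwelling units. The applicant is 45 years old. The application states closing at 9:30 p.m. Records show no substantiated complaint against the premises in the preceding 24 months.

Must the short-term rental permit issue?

(a) ≤ 19 units — met.
(A) no complaint in 24 mo. — satisfied.
(B) all abutters consent — not met.
So (i) is not satisfied (T AND F).
(A) food handler cert. — satisfied.
(B) prior license ≥ 11 yr — met.
So (ii) is satisfied (T AND T).
(b) = F OR T = true.
(c) age ≥ 18 — met.
So (1) is satisfied (T AND T AND T).
(2) closes by 7 p.m. — not satisfied.
So Overall is satisfied (T OR F).

Yes — granted.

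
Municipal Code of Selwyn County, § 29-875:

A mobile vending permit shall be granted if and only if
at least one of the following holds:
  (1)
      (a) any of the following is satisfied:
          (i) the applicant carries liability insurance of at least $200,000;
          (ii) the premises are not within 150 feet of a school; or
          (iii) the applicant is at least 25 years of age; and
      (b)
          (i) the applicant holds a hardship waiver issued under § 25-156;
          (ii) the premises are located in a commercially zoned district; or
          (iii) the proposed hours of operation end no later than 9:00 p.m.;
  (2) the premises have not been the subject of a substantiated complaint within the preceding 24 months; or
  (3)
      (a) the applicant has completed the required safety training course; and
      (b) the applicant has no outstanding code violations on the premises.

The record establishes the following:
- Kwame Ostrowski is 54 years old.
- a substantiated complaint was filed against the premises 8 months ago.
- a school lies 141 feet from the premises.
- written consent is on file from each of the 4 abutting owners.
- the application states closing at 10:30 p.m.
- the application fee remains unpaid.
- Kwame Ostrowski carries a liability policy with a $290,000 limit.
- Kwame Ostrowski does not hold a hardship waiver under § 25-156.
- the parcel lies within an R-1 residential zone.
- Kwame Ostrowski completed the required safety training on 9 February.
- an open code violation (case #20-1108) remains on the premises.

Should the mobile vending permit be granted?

No — denied.

(i) insurance ≥ $200,000 — holds.
(ii) ≥150 ft from school — not met.
(iii) age ≥ 25 — holds.
(a): T OR F OR T → true.
(i) hardship waiver — not satisfied.
(ii) commercially zoned — fails.
(iii) closes by 9 p.m. — not met.
(b): F OR F OR F → false.
So (1) is not satisfied (T AND F).
(2) no complaint in 24 mo. — not met.
(a) safety training — holds.
(b) no code violations — not satisfied.
(3) = T AND F = false.
Overall: F OR F OR F → false.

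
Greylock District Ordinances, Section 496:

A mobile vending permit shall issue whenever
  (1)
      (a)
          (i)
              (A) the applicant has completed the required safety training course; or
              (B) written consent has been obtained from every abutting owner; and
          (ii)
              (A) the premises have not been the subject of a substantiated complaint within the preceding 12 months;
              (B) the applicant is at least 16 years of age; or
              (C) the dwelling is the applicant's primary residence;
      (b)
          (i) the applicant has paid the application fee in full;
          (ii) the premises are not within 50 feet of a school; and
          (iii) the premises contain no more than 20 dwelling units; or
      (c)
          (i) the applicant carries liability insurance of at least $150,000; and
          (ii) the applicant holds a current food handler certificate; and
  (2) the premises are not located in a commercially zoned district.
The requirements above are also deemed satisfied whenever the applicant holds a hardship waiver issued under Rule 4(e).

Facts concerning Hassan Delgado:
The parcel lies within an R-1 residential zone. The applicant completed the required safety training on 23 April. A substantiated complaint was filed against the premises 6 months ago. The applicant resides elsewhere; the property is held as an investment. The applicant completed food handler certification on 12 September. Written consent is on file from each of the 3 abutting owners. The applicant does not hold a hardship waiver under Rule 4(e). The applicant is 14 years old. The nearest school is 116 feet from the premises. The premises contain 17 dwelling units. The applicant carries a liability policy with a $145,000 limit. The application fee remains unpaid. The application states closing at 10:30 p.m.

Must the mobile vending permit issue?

(A) safety training — holds.
(B) all abutters consent — satisfied.
(i) = T OR T = true.
(A) no complaint in 12 mo. — not satisfied.
(B) age ≥ 16 — fails.
(C) primary residence — not satisfied.
(ii) = F OR F OR F = false.
So (a) is not satisfied (T AND F).
(i) fee paid — fails.
(ii) ≥50 ft from school — satisfied.
(iii) ≤ 20 units — met.
(b) = F AND T AND T = false.
(i) insurance ≥ $150,000 — not satisfied.
(ii) food handler cert. — satisfied.
(c): F AND T → false.
(1): F OR F OR F → false.
(2) not (commercially zoned) — holds.
Overall = F AND T = false.
Exception (hardship waiver) — not satisfied.
Result: main false OR exception false → false.

No — denied.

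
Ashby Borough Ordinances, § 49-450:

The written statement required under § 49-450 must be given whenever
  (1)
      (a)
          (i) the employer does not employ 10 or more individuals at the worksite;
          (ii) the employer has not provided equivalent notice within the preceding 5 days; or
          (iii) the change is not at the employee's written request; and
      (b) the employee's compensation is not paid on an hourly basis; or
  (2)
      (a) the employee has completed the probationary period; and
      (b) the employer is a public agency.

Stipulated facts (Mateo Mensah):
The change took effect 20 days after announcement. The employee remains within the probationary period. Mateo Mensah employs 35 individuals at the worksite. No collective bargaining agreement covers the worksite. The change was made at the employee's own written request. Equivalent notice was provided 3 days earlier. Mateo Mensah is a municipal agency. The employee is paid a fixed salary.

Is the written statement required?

No — not required.

(i) not (≥ 10 at site) — not met.
(ii) no recent notice — not met.
(iii) not employee-requested — not met.
So (a) is not satisfied (F OR F OR F).
(b) not (hourly-paid) — satisfied.
So (1) is not satisfied (F AND T).
(a) past probation — not satisfied.
(b) public agency — satisfied.
So (2) is not satisfied (F AND T).
So Overall is not satisfied (F OR F).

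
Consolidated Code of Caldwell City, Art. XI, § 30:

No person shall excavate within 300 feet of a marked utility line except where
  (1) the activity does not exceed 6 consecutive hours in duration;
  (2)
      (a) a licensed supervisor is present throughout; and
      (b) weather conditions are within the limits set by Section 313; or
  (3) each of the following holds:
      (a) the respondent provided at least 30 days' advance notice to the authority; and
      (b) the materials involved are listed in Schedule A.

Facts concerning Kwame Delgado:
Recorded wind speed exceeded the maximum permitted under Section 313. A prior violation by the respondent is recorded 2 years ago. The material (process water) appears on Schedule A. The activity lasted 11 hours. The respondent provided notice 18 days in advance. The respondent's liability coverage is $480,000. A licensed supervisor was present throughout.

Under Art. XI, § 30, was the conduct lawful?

(1) ≤ 6 hrs duration — not satisfied.
(a) supervisor present — met.
(b) weather ok — not satisfied.
(2) = T AND F = false.
(a) ≥30 days' notice — not met.
(b) Schedule A material — satisfied.
(3): F AND T → false.
Overall: F OR F OR F → false.

No — unlawful.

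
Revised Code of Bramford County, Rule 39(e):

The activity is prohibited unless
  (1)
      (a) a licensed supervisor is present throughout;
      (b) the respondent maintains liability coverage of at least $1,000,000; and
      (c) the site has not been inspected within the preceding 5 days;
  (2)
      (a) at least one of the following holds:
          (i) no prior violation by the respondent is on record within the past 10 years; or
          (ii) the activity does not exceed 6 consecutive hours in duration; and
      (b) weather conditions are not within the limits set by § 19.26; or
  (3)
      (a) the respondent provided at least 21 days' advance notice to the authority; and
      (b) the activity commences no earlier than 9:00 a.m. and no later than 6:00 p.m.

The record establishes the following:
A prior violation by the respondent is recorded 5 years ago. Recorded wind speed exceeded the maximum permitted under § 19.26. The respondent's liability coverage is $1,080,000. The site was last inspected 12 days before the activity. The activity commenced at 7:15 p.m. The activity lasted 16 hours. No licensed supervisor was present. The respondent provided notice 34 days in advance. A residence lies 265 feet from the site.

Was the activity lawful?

No — unlawful.

(a) supervisor present — not satisfied.
(b) coverage ≥ $1,000,000 — met.
(c) not (site inspected) — holds.
(1): F AND T AND T → false.
(i) no prior violation — fails.
(ii) ≤ 6 hrs duration — not satisfied.
So (a) is not satisfied (F OR F).
(b) not (weather ok) — met.
(2) = F AND T = false.
(a) ≥21 days' notice — holds.
(b) start within hours — fails.
So (3) is not satisfied (T AND F).
Overall: F OR F OR F → false.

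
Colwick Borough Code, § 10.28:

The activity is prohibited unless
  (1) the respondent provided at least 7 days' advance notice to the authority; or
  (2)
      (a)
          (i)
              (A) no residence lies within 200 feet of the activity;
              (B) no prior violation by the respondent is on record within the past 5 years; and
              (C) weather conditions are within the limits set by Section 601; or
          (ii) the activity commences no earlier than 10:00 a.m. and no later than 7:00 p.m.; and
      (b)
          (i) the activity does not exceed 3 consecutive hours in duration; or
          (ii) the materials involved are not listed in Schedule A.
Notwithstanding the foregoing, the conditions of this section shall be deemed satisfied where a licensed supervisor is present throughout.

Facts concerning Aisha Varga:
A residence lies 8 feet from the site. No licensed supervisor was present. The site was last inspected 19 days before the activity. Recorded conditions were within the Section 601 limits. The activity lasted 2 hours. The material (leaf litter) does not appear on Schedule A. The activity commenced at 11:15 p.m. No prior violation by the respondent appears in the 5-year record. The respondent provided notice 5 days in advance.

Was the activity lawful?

(1) ≥7 days' notice — fails.
(A) no residence in 200 ft — not met.
(B) no prior violation — met.
(C) weather ok — satisfied.
(i): F AND T AND T → false.
(ii) start within hours — fails.
(a) = F OR F = false.
(i) ≤ 3 hrs duration — satisfied.
(ii) not (Schedule A material) — holds.
(b): T OR T → true.
So (2) is not satisfied (F AND T).
So Overall is not satisfied (F OR F).
Exception (supervisor present) — not satisfied.
Result: main false OR exception false → false.

No — unlawful.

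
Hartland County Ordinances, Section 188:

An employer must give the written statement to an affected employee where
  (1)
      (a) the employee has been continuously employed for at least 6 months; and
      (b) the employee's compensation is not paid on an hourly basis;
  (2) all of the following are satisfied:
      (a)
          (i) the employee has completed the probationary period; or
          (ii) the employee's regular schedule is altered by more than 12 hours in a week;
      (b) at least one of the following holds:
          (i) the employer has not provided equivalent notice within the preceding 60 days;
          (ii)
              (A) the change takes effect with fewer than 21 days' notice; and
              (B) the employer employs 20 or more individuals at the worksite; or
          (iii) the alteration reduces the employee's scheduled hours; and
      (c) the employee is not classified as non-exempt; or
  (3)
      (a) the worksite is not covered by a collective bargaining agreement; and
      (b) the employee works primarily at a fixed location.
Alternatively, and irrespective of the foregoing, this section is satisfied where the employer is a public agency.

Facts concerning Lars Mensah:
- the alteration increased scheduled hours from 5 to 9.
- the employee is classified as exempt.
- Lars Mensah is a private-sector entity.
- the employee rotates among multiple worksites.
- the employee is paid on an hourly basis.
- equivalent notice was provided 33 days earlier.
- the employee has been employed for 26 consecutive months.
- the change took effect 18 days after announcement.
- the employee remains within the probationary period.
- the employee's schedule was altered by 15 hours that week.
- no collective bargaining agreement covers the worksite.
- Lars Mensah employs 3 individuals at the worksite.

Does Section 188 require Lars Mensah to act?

No — not required.

(a) tenure ≥ 6 mo. — met.
(b) not (hourly-paid) — fails.
(1) = T AND F = false.
(i) past probation — not met.
(ii) schedule shift > 12h — satisfied.
(a) = F OR T = true.
(i) no recent notice — not met.
(A) < 21 days' notice — satisfied.
(B) ≥ 20 at site — not satisfied.
(ii): T AND F → false.
(iii) hours reduced — not satisfied.
(b) = F OR F OR F = false.
(c) not (non-exempt) — met.
(2): T AND F AND T → false.
(a) no CBA — holds.
(b) fixed location — not met.
(3) = T AND F = false.
Overall = F OR F OR F = false.
Exception (public agency) — not satisfied.
Result: main false OR exception false → false.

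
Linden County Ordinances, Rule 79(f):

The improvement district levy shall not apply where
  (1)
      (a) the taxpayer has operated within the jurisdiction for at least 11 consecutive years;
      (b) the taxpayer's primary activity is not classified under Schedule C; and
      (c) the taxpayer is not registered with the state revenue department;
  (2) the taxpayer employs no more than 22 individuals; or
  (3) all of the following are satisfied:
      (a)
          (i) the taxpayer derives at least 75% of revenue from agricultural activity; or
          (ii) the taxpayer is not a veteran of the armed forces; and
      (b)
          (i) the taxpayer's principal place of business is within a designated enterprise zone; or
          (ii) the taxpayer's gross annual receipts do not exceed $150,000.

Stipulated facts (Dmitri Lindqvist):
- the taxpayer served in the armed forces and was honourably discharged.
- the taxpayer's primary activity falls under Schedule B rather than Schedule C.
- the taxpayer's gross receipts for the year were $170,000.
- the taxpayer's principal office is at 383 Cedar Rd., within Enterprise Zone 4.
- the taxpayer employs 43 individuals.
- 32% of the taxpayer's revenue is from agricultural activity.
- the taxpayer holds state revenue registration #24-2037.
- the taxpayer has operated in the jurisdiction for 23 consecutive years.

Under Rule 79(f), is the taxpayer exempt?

No — not exempt.

(a) ≥ 11 yrs in jurisdiction — met.
(b) not (Schedule C activity) — satisfied.
(c) not (state-registered) — not satisfied.
(1): T AND T AND F → false.
(2) ≤ 22 employees — fails.
(i) ≥75% agricultural — not satisfied.
(ii) not (veteran) — not satisfied.
So (a) is not satisfied (F OR F).
(i) in enterprise zone — holds.
(ii) receipts ≤ $150,000 — fails.
(b): T OR F → true.
(3): F AND T → false.
So Overall is not satisfied (F OR F OR F).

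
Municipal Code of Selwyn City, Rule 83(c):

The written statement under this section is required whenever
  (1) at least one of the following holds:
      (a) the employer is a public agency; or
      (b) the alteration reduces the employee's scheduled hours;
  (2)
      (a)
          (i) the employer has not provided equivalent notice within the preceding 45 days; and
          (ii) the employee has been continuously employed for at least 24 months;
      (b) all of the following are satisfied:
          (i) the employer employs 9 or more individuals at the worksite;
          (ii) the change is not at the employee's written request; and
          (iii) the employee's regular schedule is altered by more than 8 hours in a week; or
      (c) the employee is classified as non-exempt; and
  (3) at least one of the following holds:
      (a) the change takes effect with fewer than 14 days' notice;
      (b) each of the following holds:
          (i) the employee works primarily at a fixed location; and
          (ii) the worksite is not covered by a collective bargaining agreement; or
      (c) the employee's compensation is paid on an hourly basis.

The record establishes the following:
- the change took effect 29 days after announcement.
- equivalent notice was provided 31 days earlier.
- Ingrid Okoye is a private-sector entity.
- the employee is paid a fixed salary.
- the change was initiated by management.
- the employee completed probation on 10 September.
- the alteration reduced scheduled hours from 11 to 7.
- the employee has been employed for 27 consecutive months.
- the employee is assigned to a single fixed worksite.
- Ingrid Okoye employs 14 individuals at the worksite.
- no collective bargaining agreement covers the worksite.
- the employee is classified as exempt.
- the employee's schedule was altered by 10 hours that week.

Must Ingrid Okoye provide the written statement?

Yes — required.

(a) public agency — fails.
(b) hours reduced — holds.
So (1) is satisfied (F OR T).
(i) no recent notice — not met.
(ii) tenure ≥ 24 mo. — satisfied.
So (a) is not satisfied (F AND T).
(i) ≥ 9 at site — met.
(ii) not employee-requested — holds.
(iii) schedule shift > 8h — met.
(b): T AND T AND T → true.
(c) non-exempt — fails.
So (2) is satisfied (F OR T OR F).
(a) < 14 days' notice — not satisfied.
(i) fixed location — holds.
(ii) no CBA — holds.
(b) = T AND T = true.
(c) hourly-paid — not met.
(3): F OR T OR F → true.
Overall = T AND T AND T = true.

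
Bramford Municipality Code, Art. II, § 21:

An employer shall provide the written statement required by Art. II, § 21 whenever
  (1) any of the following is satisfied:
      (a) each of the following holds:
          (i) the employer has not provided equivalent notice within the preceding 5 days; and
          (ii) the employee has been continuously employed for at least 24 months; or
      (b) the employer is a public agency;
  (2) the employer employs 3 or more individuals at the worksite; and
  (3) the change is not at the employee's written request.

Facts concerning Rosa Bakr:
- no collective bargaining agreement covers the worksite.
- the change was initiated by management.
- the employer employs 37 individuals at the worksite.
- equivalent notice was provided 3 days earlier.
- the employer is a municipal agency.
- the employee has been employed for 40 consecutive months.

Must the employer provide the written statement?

Yes — required.

(i) no recent notice — not satisfied.
(ii) tenure ≥ 24 mo. — satisfied.
(a) = F AND T = false.
(b) public agency — satisfied.
(1) = F OR T = true.
(2) ≥ 3 at site — met.
(3) not employee-requested — satisfied.
So Overall is satisfied (T AND T AND T).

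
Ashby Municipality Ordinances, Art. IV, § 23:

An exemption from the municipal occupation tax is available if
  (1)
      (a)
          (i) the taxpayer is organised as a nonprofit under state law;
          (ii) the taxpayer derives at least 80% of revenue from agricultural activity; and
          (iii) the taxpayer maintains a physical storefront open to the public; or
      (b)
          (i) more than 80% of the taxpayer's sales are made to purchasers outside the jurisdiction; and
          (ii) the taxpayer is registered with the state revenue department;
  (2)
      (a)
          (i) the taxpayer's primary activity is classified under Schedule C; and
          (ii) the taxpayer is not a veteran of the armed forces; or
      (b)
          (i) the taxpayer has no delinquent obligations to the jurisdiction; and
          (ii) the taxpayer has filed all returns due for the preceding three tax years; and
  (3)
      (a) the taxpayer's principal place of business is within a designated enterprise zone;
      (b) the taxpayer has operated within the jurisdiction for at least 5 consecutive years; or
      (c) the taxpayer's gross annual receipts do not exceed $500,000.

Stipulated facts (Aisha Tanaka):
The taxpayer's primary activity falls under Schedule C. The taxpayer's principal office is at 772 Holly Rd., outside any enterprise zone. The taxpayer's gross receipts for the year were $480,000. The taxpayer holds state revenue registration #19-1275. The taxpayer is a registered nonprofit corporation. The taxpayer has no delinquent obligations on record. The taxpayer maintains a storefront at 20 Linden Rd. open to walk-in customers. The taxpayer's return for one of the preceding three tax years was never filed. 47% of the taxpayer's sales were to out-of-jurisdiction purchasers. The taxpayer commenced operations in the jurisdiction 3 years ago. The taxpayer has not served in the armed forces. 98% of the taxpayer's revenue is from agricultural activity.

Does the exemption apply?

Yes — exempt.

(i) nonprofit — satisfied.
(ii) ≥80% agricultural — met.
(iii) has storefront — satisfied.
So (a) is satisfied (T AND T AND T).
(i) >80% out-of-jur. sales — not satisfied.
(ii) state-registered — met.
(b): F AND T → false.
(1): T OR F → true.
(i) Schedule C activity — satisfied.
(ii) not (veteran) — satisfied.
(a): T AND T → true.
(i) no delinquency — holds.
(ii) returns current — fails.
(b) = T AND F = false.
(2): T OR F → true.
(a) in enterprise zone — fails.
(b) ≥ 5 yrs in jurisdiction — fails.
(c) receipts ≤ $500,000 — met.
(3) = F OR F OR T = true.
Overall: T AND T AND T → true.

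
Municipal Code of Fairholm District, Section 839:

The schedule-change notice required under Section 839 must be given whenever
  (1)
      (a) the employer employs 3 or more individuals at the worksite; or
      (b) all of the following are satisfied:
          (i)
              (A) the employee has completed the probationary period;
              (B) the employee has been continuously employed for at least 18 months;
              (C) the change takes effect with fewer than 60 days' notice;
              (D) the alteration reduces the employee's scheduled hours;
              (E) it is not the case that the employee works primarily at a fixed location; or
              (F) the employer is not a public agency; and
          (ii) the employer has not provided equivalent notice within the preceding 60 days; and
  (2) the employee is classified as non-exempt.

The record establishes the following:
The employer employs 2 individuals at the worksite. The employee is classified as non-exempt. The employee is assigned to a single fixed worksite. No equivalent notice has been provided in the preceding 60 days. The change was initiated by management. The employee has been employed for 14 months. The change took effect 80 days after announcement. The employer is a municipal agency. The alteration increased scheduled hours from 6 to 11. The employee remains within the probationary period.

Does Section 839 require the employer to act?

(a) ≥ 3 at site — not met.
(A) past probation — not met.
(B) tenure ≥ 18 mo. — not met.
(C) < 60 days' notice — not satisfied.
(D) hours reduced — not met.
(E) not (fixed location) — not met.
(F) not (public agency) — not met.
(i) = F OR F OR F OR F OR F OR F = false.
(ii) no recent notice — met.
So (b) is not satisfied (F AND T).
(1): F OR F → false.
(2) non-exempt — satisfied.
So Overall is not satisfied (F AND T).

No — not required.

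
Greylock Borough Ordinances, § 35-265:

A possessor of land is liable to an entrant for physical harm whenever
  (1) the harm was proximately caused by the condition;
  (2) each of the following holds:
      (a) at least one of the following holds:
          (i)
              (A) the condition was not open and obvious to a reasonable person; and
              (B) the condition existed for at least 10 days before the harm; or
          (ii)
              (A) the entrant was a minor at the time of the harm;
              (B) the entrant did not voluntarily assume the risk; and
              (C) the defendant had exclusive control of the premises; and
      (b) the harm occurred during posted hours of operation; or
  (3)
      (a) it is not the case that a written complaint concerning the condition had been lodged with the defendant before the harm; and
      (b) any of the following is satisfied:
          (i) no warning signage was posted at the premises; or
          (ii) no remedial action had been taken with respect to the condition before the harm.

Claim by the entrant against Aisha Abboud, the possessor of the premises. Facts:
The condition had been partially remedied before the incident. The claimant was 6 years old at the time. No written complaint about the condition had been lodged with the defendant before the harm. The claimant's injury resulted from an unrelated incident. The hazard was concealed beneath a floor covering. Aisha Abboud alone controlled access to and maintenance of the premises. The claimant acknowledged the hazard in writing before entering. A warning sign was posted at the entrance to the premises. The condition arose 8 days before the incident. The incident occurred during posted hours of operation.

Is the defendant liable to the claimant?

No — not liable.

(1) proximate cause — not satisfied.
(A) not open/obvious — satisfied.
(B) condition ≥10 days old — not satisfied.
(i): T AND F → false.
(A) entrant a minor — satisfied.
(B) no assumed risk — not met.
(C) exclusive control — satisfied.
(ii) = T AND F AND T = false.
So (a) is not satisfied (F OR F).
(b) during posted hours — met.
So (2) is not satisfied (F AND T).
(a) not (complaint lodged) — satisfied.
(i) no signage posted — fails.
(ii) no remedial action — not satisfied.
(b) = F OR F = false.
(3) = T AND F = false.
Overall: F OR F OR F → false.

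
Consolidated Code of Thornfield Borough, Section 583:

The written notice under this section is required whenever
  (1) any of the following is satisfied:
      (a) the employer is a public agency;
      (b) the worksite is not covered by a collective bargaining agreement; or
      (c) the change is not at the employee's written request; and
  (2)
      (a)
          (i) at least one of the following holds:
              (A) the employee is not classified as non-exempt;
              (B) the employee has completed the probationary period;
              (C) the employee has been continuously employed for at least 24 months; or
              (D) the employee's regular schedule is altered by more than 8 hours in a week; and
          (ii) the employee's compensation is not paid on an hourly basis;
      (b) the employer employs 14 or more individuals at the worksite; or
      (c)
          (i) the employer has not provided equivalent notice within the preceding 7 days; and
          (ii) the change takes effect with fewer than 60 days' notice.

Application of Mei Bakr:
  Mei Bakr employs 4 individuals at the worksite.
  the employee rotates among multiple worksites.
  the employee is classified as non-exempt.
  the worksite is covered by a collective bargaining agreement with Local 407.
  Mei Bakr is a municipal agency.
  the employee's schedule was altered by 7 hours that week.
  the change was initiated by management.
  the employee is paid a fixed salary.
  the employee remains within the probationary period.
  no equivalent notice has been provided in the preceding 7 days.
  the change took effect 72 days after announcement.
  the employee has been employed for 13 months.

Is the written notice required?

No — not required.

(a) public agency — satisfied.
(b) no CBA — not met.
(c) not employee-requested — holds.
So (1) is satisfied (T OR F OR T).
(A) not (non-exempt) — not satisfied.
(B) past probation — not met.
(C) tenure ≥ 24 mo. — not satisfied.
(D) schedule shift > 8h — not met.
(i) = F OR F OR F OR F = false.
(ii) not (hourly-paid) — met.
So (a) is not satisfied (F AND T).
(b) ≥ 14 at site — not satisfied.
(i) no recent notice — holds.
(ii) < 60 days' notice — not met.
(c): T AND F → false.
(2): F OR F OR F → false.
Overall = T AND F = false.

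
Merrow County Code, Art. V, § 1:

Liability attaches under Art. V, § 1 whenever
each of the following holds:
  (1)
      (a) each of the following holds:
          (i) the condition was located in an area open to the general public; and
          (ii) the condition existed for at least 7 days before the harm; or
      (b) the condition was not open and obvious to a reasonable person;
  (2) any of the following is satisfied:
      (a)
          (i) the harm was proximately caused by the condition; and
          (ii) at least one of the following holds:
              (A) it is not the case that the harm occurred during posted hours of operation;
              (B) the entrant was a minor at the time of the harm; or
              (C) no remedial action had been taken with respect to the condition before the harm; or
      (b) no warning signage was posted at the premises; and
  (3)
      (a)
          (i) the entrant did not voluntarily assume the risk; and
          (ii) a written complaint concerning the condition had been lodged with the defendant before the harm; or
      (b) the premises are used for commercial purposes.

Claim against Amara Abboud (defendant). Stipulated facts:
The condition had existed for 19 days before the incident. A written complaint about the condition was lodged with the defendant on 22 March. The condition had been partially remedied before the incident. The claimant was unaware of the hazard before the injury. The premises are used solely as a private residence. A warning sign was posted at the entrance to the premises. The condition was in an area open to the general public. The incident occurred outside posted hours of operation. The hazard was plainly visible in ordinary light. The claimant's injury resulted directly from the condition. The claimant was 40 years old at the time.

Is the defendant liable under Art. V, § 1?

Yes — liable.

(i) public area — satisfied.
(ii) condition ≥7 days old — satisfied.
So (a) is satisfied (T AND T).
(b) not open/obvious — not met.
(1) = T OR F = true.
(i) proximate cause — met.
(A) not (during posted hours) — met.
(B) entrant a minor — not satisfied.
(C) no remedial action — not satisfied.
(ii) = T OR F OR F = true.
(a) = T AND T = true.
(b) no signage posted — not satisfied.
(2) = T OR F = true.
(i) no assumed risk — met.
(ii) complaint lodged — met.
So (a) is satisfied (T AND T).
(b) commercial use — not satisfied.
(3): T OR F → true.
So Overall is satisfied (T AND T AND T).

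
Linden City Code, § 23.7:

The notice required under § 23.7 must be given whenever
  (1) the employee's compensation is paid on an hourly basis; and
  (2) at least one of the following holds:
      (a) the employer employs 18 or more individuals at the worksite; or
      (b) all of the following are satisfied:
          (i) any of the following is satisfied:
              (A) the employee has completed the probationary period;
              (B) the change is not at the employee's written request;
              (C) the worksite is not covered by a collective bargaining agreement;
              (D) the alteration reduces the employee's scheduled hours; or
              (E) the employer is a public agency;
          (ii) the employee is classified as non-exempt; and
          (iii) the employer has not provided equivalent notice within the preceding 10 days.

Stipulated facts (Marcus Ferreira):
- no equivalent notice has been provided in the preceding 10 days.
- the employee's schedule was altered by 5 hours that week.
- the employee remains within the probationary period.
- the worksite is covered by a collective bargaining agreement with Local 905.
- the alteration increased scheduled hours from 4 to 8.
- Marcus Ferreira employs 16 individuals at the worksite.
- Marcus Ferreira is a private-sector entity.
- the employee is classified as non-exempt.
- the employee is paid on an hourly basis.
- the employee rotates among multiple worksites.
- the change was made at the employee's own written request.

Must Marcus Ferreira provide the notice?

(1) hourly-paid — satisfied.
(a) ≥ 18 at site — not satisfied.
(A) past probation — fails.
(B) not employee-requested — not met.
(C) no CBA — not met.
(D) hours reduced — fails.
(E) public agency — not met.
(i): F OR F OR F OR F OR F → false.
(ii) non-exempt — satisfied.
(iii) no recent notice — holds.
(b): F AND T AND T → false.
So (2) is not satisfied (F OR F).
Overall = T AND F = false.

No — not required.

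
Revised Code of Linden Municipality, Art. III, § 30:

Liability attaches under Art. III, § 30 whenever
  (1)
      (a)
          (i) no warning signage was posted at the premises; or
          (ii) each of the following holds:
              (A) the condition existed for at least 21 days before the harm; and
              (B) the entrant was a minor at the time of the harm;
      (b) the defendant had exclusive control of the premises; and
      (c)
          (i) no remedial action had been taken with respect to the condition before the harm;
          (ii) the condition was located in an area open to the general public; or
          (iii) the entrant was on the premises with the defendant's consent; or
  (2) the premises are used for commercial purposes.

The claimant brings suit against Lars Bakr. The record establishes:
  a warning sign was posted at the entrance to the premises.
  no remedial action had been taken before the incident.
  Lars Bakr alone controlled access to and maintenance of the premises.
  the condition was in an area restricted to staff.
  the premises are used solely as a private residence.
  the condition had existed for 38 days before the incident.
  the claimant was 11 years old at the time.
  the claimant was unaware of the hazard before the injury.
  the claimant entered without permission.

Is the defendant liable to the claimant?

Yes — liable.

(i) no signage posted — not met.
(A) condition ≥21 days old — holds.
(B) entrant a minor — holds.
So (ii) is satisfied (T AND T).
So (a) is satisfied (F OR T).
(b) exclusive control — holds.
(i) no remedial action — satisfied.
(ii) public area — not satisfied.
(iii) consent to enter — fails.
(c) = T OR F OR F = true.
(1) = T AND T AND T = true.
(2) commercial use — not met.
Overall = T OR F = true.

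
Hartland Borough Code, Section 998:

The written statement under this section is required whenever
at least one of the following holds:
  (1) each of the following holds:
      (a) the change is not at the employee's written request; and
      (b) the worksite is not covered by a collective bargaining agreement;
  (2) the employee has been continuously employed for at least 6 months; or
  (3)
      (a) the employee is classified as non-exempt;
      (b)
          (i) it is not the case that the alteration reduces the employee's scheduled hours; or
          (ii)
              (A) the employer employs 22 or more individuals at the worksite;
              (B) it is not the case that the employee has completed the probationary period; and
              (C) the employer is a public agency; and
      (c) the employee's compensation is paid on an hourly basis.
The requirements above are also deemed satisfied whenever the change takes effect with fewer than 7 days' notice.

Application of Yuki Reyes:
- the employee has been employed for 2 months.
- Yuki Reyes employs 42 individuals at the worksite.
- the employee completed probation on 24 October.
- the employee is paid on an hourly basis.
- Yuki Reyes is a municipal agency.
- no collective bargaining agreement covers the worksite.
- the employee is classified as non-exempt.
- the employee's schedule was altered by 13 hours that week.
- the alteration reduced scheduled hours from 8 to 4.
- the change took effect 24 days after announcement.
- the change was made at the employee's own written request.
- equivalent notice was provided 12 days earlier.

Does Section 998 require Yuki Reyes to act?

(a) not employee-requested — fails.
(b) no CBA — holds.
(1): F AND T → false.
(2) tenure ≥ 6 mo. — not satisfied.
(a) non-exempt — satisfied.
(i) not (hours reduced) — fails.
(A) ≥ 22 at site — holds.
(B) not (past probation) — not satisfied.
(C) public agency — holds.
So (ii) is not satisfied (T AND F AND T).
So (b) is not satisfied (F OR F).
(c) hourly-paid — satisfied.
(3): T AND F AND T → false.
So Overall is not satisfied (F OR F OR F).
Exception (< 7 days' notice) — not satisfied.
Result: main false OR exception false → false.

No — not required.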